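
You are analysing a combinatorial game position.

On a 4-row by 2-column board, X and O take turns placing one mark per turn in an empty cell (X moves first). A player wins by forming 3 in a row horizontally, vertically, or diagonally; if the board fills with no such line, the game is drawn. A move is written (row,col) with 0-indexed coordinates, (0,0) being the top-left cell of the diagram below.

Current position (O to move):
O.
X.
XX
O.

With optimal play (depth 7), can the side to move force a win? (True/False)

[O./X./XX/O.] O move#1: (0,1):+0/OO/X./XX/O.*, (1,1):+0/O./XO/XX/O., (3,1):+0/O./X./XX/OO
[OO/X./XX/O.] X move#2: (1,1):+0/OO/XX/XX/O.*, (3,1):+0/OO/X./XX/OX
[OO/XX/XX/O.] O move#3: (3,1):+0/OO/XX/XX/OO*
[OO/XX/XX/OO] end (terminal +0, X#4); searched O./X./XX/O. to 7

O winning at [O./X./XX/O.]: False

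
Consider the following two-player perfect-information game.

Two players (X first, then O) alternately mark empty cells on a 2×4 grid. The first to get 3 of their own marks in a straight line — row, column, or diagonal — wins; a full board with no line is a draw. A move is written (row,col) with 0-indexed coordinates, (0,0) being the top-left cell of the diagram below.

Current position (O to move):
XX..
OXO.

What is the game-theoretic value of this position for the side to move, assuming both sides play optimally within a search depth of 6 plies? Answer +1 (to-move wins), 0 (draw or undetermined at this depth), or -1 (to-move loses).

value(XX../OXO., O) = 0

[XX../OXO.] O move#1: (0,2):+0/XXO./OXO.*, (0,3):-1/XX.O/OXO., (1,3):-1/XX../OXOO
[XXO./OXO.] X move#2: (0,3):+0/XXOX/OXO.*, (1,3):+0/XXO./OXOX
[XXOX/OXO.] O move#3: (1,3):+0/XXOX/OXOO*
[XXOX/OXOO] end (terminal +0, X#4); searched XX../OXO. to 6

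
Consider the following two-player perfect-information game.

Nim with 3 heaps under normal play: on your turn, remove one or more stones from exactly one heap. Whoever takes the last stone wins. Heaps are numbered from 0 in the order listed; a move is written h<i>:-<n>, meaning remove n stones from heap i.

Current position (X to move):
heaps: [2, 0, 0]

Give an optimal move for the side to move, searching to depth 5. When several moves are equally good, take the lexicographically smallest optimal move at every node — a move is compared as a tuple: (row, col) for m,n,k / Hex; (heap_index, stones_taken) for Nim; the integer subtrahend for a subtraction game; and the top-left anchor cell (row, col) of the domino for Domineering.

X's best at [(2,0,0)]: h0:-2

[(2,0,0)] X move#1: h0:-1:-1/(1,0,0), h0:-2:+1/(0,0,0)*
[(0,0,0)] end (terminal -1, O#2); searched (2,0,0) to 5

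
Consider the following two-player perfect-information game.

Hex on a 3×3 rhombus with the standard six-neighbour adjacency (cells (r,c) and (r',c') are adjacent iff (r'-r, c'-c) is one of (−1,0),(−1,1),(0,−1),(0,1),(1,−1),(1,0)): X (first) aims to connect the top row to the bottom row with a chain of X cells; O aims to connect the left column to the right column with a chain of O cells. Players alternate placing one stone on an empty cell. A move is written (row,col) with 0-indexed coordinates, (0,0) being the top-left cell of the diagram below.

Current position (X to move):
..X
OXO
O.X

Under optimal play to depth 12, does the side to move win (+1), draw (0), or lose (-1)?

value(..X/OXO/O.X, X) = +1

[..X/OXO/O.X] X move#1: (0,0):-1/X.X/OXO/O.X, (0,1):-1/.XX/OXO/O.X, (2,1):+1/..X/OXO/OXX*
[..X/OXO/OXX] end (terminal -1, O#2); searched ..X/OXO/O.X to 12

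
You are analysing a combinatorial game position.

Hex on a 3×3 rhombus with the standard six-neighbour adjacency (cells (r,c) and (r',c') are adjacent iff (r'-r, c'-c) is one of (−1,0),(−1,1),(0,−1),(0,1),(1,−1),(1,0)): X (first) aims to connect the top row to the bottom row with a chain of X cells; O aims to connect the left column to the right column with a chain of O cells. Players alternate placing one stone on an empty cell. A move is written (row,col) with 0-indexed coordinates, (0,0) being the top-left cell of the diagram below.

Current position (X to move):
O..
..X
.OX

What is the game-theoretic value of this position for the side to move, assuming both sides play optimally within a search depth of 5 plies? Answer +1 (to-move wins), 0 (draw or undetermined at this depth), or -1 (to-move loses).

value(O../..X/.OX, X) = +1

p1 X@[O../..X/.OX]: (0,1)[OX./..X/.OX]+1* (0,2)[O.X/..X/.OX]+1 (1,0)[O../X.X/.OX]+1 (1,1)[O../.XX/.OX]+1 (2,0)[O../..X/XOX]+1
p2 O@[OX./..X/.OX]: (0,2)[OXO/..X/.OX]-1* (1,0)[OX./O.X/.OX]-1 (1,1)[OX./.OX/.OX]-1 (2,0)[OX./..X/OOX]-1
p3 X@[OXO/..X/.OX]: (1,0)[OXO/X.X/.OX]+1* (1,1)[OXO/.XX/.OX]+1 (2,0)[OXO/..X/XOX]+1
p4 O@[OXO/X.X/.OX]: (1,1)[OXO/XOX/.OX]-1* (2,0)[OXO/X.X/OOX]-1
p5 X@[OXO/XOX/.OX]: (2,0)[OXO/XOX/XOX]+1*
p6 O@[OXO/XOX/XOX] terminal -1; root [O../..X/.OX] d5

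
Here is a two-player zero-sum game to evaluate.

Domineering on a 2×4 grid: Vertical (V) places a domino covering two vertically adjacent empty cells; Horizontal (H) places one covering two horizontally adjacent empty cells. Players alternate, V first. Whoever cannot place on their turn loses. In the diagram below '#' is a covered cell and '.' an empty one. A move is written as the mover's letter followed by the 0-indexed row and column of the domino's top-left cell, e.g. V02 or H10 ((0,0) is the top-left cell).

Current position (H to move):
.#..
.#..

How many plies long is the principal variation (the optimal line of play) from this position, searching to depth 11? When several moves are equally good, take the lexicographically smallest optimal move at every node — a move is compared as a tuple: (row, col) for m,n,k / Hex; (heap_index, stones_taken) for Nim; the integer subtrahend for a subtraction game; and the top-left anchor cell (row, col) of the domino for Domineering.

p1 H@[.#../.#..]: H02[.###/.#..]+1* H12[.#../.###]+1
p2 V@[.###/.#..]: V00[####/##..]-1*
p3 H@[####/##..]: H12[####/####]+1*
p4 V@[####/####] terminal -1; root [.#../.#..] d11

PV length from [.#../.#..]: 3 plies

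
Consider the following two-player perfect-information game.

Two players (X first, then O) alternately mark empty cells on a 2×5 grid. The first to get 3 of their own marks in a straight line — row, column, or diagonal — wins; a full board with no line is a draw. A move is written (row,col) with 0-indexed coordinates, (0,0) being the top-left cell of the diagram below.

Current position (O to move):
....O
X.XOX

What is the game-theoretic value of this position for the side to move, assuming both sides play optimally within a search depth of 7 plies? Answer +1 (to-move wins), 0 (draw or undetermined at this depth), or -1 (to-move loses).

value(....O/X.XOX, O) = 0

[....O/X.XOX] O move#1: (0,0):-1/O...O/X.XOX, (0,1):-1/.O..O/X.XOX, (0,2):-1/..O.O/X.XOX, (0,3):-1/...OO/X.XOX, (1,1):+0/....O/XOXOX*
[....O/XOXOX] X move#2: (0,0):+0/X...O/XOXOX*, (0,1):+0/.X..O/XOXOX, (0,2):+0/..X.O/XOXOX, (0,3):+0/...XO/XOXOX
[X...O/XOXOX] O move#3: (0,1):+0/XO..O/XOXOX*, (0,2):+0/X.O.O/XOXOX, (0,3):+0/X..OO/XOXOX
[XO..O/XOXOX] X move#4: (0,2):+0/XOX.O/XOXOX*, (0,3):+0/XO.XO/XOXOX
[XOX.O/XOXOX] O move#5: (0,3):+0/XOXOO/XOXOX*
[XOXOO/XOXOX] end (terminal +0, X#6); searched ....O/X.XOX to 7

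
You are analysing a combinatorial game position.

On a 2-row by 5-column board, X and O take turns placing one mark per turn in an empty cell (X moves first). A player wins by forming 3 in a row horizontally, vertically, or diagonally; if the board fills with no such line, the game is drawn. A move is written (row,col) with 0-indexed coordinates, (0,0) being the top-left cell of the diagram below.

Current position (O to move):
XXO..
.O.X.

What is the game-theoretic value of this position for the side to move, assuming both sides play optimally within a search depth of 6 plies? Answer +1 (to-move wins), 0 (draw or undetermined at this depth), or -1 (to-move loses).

ply 1, O at XXO../.O.X. | (0,3)=+0→XXOO./.O.X.*; (0,4)=+0→XXO.O/.O.X.; (1,0)=+0→XXO../OO.X.; (1,2)=+0→XXO../.OOX.; (1,4)=+0→XXO../.O.XO
ply 2, X at XXOO./.O.X. | (0,4)=+0→XXOOX/.O.X.*; (1,0)=-1→XXOO./XO.X.; (1,2)=-1→XXOO./.OXX.; (1,4)=-1→XXOO./.O.XX
ply 3, O at XXOOX/.O.X. | (1,0)=+0→XXOOX/OO.X.*; (1,2)=+0→XXOOX/.OOX.; (1,4)=+0→XXOOX/.O.XO
ply 4, X at XXOOX/OO.X. | (1,2)=+0→XXOOX/OOXX.*; (1,4)=-1→XXOOX/OO.XX
ply 5, O at XXOOX/OOXX. | (1,4)=+0→XXOOX/OOXXO*
ply 6: XXOOX/OOXXO is terminal +0 (X); from XXO../.O.X. depth 6

value(XXO../.O.X., O) = 0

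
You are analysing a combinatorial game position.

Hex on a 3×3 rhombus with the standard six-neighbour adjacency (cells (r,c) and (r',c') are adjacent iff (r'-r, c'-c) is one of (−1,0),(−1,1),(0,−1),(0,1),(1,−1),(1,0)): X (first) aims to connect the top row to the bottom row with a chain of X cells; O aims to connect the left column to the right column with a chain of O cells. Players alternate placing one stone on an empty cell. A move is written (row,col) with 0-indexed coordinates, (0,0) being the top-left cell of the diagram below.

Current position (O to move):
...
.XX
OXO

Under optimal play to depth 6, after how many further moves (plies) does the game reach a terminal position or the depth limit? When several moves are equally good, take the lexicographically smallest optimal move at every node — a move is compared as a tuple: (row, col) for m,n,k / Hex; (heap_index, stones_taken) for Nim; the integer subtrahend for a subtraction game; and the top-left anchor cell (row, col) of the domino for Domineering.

p1 O@[.../.XX/OXO]: (0,0)[O../.XX/OXO]-1* (0,1)[.O./.XX/OXO]-1 (0,2)[..O/.XX/OXO]-1 (1,0)[.../OXX/OXO]-1
p2 X@[O../.XX/OXO]: (0,1)[OX./.XX/OXO]+1* (0,2)[O.X/.XX/OXO]+1 (1,0)[O../XXX/OXO]+1
p3 O@[OX./.XX/OXO] terminal -1; root [.../.XX/OXO] d6

PV length from [.../.XX/OXO]: 2 plies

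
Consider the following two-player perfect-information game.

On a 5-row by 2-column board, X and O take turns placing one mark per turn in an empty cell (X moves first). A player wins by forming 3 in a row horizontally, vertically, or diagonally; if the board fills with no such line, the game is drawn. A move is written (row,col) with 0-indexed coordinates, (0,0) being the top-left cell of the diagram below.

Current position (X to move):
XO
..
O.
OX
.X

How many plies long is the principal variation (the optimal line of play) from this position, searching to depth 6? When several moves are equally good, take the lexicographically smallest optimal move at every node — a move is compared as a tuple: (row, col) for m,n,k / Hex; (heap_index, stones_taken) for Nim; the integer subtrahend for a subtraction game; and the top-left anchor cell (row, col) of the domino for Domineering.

[XO/../O./OX/.X] X move#1: (1,0):-1/XO/X./O./OX/.X, (1,1):-1/XO/.X/O./OX/.X, (2,1):+1/XO/../OX/OX/.X*, (4,0):-1/XO/../O./OX/XX
[XO/../OX/OX/.X] end (terminal -1, O#2); searched XO/../O./OX/.X to 6

PV length from [XO/../O./OX/.X]: 1 ply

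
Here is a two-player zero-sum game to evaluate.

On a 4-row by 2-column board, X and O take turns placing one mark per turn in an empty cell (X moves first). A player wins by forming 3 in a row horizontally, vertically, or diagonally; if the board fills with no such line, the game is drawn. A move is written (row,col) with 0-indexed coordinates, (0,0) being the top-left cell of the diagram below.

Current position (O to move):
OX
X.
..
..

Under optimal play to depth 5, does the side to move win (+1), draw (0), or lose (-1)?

[OX/X./../..] O move#1: (1,1):+0/OX/XO/../..*, (2,0):+0/OX/X./O./.., (2,1):+0/OX/X./.O/.., (3,0):+0/OX/X./../O., (3,1):+0/OX/X./../.O
[OX/XO/../..] X move#2: (2,0):+0/OX/XO/X./..*, (2,1):+0/OX/XO/.X/.., (3,0):+0/OX/XO/../X., (3,1):+0/OX/XO/../.X
[OX/XO/X./..] O move#3: (2,1):-1/OX/XO/XO/.., (3,0):+0/OX/XO/X./O.*, (3,1):-1/OX/XO/X./.O
[OX/XO/X./O.] X move#4: (2,1):+0/OX/XO/XX/O.*, (3,1):+0/OX/XO/X./OX
[OX/XO/XX/O.] O move#5: (3,1):+0/OX/XO/XX/OO*
[OX/XO/XX/OO] end (terminal +0, X#6); searched OX/X./../.. to 5

value(OX/X./../.., O) = 0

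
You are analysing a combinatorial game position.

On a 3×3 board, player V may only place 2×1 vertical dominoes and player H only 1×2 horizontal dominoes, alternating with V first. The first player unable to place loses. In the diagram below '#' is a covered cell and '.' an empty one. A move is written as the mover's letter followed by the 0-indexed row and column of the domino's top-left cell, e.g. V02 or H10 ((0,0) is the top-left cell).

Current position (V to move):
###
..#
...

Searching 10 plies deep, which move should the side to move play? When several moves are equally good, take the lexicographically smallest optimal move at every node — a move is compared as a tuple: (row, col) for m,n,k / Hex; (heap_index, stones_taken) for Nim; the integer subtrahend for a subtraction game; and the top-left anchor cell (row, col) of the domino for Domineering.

V's best at [###/..#/...]: V11

p1 V@[###/..#/...]: V10[###/#.#/#..]-1 V11[###/.##/.#.]+1*
p2 H@[###/.##/.#.] terminal -1; root [###/..#/...] d10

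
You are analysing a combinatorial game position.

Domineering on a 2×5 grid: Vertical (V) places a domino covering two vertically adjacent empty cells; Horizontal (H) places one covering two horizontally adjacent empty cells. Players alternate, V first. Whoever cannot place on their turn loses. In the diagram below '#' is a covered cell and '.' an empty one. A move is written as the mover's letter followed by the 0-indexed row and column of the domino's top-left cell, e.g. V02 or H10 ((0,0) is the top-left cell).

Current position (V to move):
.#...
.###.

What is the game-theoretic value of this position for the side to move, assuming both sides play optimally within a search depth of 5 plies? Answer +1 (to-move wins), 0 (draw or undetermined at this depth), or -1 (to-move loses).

value(.#.../.###., V) = +1

[.#.../.###.] V move#1: V00:-1/##.../####., V04:+1/.#..#/.####*
[.#..#/.####] H move#2: H02:-1/.####/.####*
[.####/.####] V move#3: V00:+1/#####/#####*
[#####/#####] end (terminal -1, H#4); searched .#.../.###. to 5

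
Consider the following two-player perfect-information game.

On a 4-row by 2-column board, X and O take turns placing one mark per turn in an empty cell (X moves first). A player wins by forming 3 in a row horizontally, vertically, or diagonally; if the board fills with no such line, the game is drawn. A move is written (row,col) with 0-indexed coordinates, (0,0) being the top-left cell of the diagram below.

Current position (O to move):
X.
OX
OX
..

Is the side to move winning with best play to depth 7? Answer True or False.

O winning at [X./OX/OX/..]: True

p1 O@[X./OX/OX/..]: (0,1)[XO/OX/OX/..]-1 (3,0)[X./OX/OX/O.]+1* (3,1)[X./OX/OX/.O]-1
p2 X@[X./OX/OX/O.] terminal -1; root [X./OX/OX/..] d7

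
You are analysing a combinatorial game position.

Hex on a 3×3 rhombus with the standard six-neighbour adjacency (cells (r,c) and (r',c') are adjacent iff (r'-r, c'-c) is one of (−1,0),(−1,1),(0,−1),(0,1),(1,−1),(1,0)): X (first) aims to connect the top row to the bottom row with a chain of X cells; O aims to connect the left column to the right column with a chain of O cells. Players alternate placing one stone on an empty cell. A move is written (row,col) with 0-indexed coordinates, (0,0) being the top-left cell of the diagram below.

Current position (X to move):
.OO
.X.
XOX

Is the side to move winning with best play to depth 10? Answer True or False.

X winning at [.OO/.X./XOX]: False

[.OO/.X./XOX] X move#1: (0,0):-1/XOO/.X./XOX*, (1,0):-1/.OO/XX./XOX, (1,2):-1/.OO/.XX/XOX
[XOO/.X./XOX] O move#2: (1,0):+1/XOO/OX./XOX*, (1,2):-1/XOO/.XO/XOX
[XOO/OX./XOX] end (terminal -1, X#3); searched .OO/.X./XOX to 10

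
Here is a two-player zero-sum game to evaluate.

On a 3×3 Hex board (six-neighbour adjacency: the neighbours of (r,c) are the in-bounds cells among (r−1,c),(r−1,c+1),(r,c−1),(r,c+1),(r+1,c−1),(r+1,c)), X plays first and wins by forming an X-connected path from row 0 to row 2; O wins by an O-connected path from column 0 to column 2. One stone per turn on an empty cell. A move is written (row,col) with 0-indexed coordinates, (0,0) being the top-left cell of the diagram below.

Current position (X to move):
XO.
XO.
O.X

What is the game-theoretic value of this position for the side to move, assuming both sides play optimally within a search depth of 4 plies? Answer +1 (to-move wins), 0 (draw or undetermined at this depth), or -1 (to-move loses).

value(XO./XO./O.X, X) = -1

ply 1, X at XO./XO./O.X | (0,2)=-1→XOX/XO./O.X*; (1,2)=-1→XO./XOX/O.X; (2,1)=-1→XO./XO./OXX
ply 2, O at XOX/XO./O.X | (1,2)=+1→XOX/XOO/O.X*; (2,1)=-1→XOX/XO./OOX
ply 3: XOX/XOO/O.X is terminal -1 (X); from XO./XO./O.X depth 4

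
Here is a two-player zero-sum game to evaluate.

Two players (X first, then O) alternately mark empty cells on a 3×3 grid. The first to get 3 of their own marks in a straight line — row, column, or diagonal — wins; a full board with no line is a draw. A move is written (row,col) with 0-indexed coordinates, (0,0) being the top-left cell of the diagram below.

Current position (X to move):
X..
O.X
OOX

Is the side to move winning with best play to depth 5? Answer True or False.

p1 X@[X../O.X/OOX]: (0,1)[XX./O.X/OOX]+1* (0,2)[X.X/O.X/OOX]+1 (1,1)[X../OXX/OOX]+1
p2 O@[XX./O.X/OOX]: (0,2)[XXO/O.X/OOX]-1* (1,1)[XX./OOX/OOX]-1
p3 X@[XXO/O.X/OOX]: (1,1)[XXO/OXX/OOX]+1*
p4 O@[XXO/OXX/OOX] terminal -1; root [X../O.X/OOX] d5

X winning at [X../O.X/OOX]: True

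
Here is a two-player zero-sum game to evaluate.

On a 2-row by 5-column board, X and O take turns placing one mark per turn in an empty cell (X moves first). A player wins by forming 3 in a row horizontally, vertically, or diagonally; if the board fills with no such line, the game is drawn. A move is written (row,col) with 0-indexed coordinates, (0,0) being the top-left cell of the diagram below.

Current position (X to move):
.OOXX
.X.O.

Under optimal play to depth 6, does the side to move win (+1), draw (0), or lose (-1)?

ply 1, X at .OOXX/.X.O. | (0,0)=+0→XOOXX/.X.O.*; (1,0)=-1→.OOXX/XX.O.; (1,2)=-1→.OOXX/.XXO.; (1,4)=-1→.OOXX/.X.OX
ply 2, O at XOOXX/.X.O. | (1,0)=+0→XOOXX/OX.O.*; (1,2)=+0→XOOXX/.XOO.; (1,4)=+0→XOOXX/.X.OO
ply 3, X at XOOXX/OX.O. | (1,2)=+0→XOOXX/OXXO.*; (1,4)=+0→XOOXX/OX.OX
ply 4, O at XOOXX/OXXO. | (1,4)=+0→XOOXX/OXXOO*
ply 5: XOOXX/OXXOO is terminal +0 (X); from .OOXX/.X.O. depth 6

value(.OOXX/.X.O., X) = 0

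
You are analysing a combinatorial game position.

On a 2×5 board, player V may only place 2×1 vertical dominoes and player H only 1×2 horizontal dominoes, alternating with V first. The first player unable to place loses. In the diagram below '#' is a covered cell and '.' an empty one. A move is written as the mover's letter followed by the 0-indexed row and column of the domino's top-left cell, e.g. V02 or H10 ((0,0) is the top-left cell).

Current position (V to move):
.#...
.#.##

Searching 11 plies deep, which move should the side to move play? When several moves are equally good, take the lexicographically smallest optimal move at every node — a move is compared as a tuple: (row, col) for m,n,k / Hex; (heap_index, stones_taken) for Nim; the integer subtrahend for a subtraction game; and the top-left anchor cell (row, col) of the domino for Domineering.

[.#.../.#.##] V move#1: V00:-1/##.../##.##, V02:+1/.##../.####*
[.##../.####] H move#2: H03:-1/.####/.####*
[.####/.####] V move#3: V00:+1/#####/#####*
[#####/#####] end (terminal -1, H#4); searched .#.../.#.## to 11

V's best at [.#.../.#.##]: V02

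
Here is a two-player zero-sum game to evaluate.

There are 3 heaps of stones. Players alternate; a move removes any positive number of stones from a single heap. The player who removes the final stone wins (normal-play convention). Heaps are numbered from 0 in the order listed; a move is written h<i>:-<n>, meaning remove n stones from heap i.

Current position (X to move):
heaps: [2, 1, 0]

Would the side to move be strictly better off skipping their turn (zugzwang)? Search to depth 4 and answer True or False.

zugzwang((2,1,0), X) = False

p1 X@[(2,1,0)]: h0:-1[(1,1,0)]+1* h0:-2[(0,1,0)]-1 h1:-1[(2,0,0)]-1
p2 O@[(1,1,0)]: h0:-1[(0,1,0)]-1* h1:-1[(1,0,0)]-1
p3 X@[(0,1,0)]: h1:-1[(0,0,0)]+1*
p4 O@[(0,0,0)] terminal -1; root [(2,1,0)] d4
pass branch (O moves first from the same position):
  | p1 O@[(2,1,0)]: h0:-1[(1,1,0)]+1* h0:-2[(0,1,0)]-1 h1:-1[(2,0,0)]-1
  | p2 X@[(1,1,0)]: h0:-1[(0,1,0)]-1* h1:-1[(1,0,0)]-1
  | p3 O@[(0,1,0)]: h1:-1[(0,0,0)]+1*
  | p4 X@[(0,0,0)] terminal -1; root [(2,1,0)] d4
X moving scores +1; X passing scores -1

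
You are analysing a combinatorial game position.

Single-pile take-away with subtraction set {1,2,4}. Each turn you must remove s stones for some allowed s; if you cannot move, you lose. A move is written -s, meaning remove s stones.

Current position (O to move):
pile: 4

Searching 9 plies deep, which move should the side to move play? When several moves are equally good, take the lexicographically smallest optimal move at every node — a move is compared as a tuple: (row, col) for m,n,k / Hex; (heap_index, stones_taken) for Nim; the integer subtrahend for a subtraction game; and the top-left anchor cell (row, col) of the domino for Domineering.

O's best at [4]: -1

ply 1, O at 4 | -1=+1→3*; -2=-1→2; -4=+1→0
ply 2, X at 3 | -1=-1→2*; -2=-1→1
ply 3, O at 2 | -1=-1→1; -2=+1→0*
ply 4: 0 is terminal -1 (X); from 4 depth 9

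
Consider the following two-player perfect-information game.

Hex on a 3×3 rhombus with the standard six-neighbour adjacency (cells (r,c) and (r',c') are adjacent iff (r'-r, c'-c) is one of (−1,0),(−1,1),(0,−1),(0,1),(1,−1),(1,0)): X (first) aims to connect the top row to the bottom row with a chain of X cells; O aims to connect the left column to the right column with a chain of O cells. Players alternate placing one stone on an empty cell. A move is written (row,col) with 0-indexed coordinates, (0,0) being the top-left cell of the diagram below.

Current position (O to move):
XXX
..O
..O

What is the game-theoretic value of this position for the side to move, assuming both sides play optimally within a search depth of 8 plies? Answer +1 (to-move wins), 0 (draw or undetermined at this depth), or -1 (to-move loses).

ply 1, O at XXX/..O/..O | (1,0)=-1→XXX/O.O/..O; (1,1)=+1→XXX/.OO/..O*; (2,0)=+1→XXX/..O/O.O; (2,1)=-1→XXX/..O/.OO
ply 2, X at XXX/.OO/..O | (1,0)=-1→XXX/XOO/..O*; (2,0)=-1→XXX/.OO/X.O; (2,1)=-1→XXX/.OO/.XO
ply 3, O at XXX/XOO/..O | (2,0)=+1→XXX/XOO/O.O*; (2,1)=-1→XXX/XOO/.OO
ply 4: XXX/XOO/O.O is terminal -1 (X); from XXX/..O/..O depth 8

value(XXX/..O/..O, O) = +1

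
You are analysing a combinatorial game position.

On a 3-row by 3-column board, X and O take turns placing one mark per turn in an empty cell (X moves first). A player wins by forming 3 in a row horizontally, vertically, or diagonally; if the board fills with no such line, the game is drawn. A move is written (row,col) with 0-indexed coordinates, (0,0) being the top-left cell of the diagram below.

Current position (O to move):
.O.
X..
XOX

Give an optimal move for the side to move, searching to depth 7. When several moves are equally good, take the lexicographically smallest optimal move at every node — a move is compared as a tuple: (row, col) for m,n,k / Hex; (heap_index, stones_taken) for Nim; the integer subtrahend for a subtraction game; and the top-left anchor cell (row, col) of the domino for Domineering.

O's best at [.O./X../XOX]: (0,0)

[.O./X../XOX] O move#1: (0,0):+1/OO./X../XOX*, (0,2):-1/.OO/X../XOX, (1,1):+1/.O./XO./XOX, (1,2):-1/.O./X.O/XOX
[OO./X../XOX] X move#2: (0,2):-1/OOX/X../XOX*, (1,1):-1/OO./XX./XOX, (1,2):-1/OO./X.X/XOX
[OOX/X../XOX] O move#3: (1,1):+1/OOX/XO./XOX*, (1,2):-1/OOX/X.O/XOX
[OOX/XO./XOX] end (terminal -1, X#4); searched .O./X../XOX to 7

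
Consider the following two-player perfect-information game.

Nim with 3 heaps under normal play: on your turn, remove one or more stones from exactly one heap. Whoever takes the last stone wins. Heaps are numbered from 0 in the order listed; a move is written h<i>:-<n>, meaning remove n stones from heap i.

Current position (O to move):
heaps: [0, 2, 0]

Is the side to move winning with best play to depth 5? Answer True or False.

O winning at [(0,2,0)]: True

p1 O@[(0,2,0)]: h1:-1[(0,1,0)]-1 h1:-2[(0,0,0)]+1*
p2 X@[(0,0,0)] terminal -1; root [(0,2,0)] d5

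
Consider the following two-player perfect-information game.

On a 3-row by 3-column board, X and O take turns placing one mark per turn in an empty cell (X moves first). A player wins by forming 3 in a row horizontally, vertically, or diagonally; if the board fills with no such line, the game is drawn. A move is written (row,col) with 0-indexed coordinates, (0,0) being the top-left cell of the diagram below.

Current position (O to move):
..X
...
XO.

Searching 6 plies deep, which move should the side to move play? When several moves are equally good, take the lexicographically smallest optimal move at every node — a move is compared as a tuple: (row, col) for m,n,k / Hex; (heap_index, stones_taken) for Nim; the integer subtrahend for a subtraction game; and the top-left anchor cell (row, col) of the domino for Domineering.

p1 O@[..X/.../XO.]: (0,0)[O.X/.../XO.]-1 (0,1)[.OX/.../XO.]-1 (1,0)[..X/O../XO.]-1 (1,1)[..X/.O./XO.]+0* (1,2)[..X/..O/XO.]-1 (2,2)[..X/.../XOO]-1
p2 X@[..X/.O./XO.]: (0,0)[X.X/.O./XO.]-1 (0,1)[.XX/.O./XO.]+0* (1,0)[..X/XO./XO.]-1 (1,2)[..X/.OX/XO.]-1 (2,2)[..X/.O./XOX]-1
p3 O@[.XX/.O./XO.]: (0,0)[OXX/.O./XO.]+0* (1,0)[.XX/OO./XO.]-1 (1,2)[.XX/.OO/XO.]-1 (2,2)[.XX/.O./XOO]-1
p4 X@[OXX/.O./XO.]: (1,0)[OXX/XO./XO.]-1 (1,2)[OXX/.OX/XO.]-1 (2,2)[OXX/.O./XOX]+0*
p5 O@[OXX/.O./XOX]: (1,0)[OXX/OO./XOX]-1 (1,2)[OXX/.OO/XOX]+0*
p6 X@[OXX/.OO/XOX]: (1,0)[OXX/XOO/XOX]+0*
p7 O@[OXX/XOO/XOX] terminal +0; root [..X/.../XO.] d6

O's best at [..X/.../XO.]: (1,1)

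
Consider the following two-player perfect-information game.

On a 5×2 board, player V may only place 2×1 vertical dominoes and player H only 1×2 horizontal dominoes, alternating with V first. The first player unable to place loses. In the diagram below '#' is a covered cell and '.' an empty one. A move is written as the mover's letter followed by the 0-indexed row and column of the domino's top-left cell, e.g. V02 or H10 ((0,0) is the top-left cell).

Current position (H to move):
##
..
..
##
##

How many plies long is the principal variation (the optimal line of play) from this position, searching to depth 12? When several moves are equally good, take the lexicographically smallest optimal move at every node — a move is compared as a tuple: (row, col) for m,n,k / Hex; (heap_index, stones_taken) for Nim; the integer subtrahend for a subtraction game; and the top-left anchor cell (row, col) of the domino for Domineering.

PV length from [##/../../##/##]: 1 ply

p1 H@[##/../../##/##]: H10[##/##/../##/##]+1* H20[##/../##/##/##]+1
p2 V@[##/##/../##/##] terminal -1; root [##/../../##/##] d12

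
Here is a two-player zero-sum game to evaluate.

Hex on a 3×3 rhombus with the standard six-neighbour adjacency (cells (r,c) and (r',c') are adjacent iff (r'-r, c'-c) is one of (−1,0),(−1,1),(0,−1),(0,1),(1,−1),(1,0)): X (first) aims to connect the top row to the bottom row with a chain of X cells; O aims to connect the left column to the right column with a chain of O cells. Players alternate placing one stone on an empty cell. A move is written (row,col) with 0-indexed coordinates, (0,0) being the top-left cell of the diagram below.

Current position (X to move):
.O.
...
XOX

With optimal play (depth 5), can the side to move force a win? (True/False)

X winning at [.O./.../XOX]: True

p1 X@[.O./.../XOX]: (0,0)[XO./.../XOX]+1* (0,2)[.OX/.../XOX]+1 (1,0)[.O./X../XOX]+1 (1,1)[.O./.X./XOX]-1 (1,2)[.O./..X/XOX]-1
p2 O@[XO./.../XOX]: (0,2)[XOO/.../XOX]-1* (1,0)[XO./O../XOX]-1 (1,1)[XO./.O./XOX]-1 (1,2)[XO./..O/XOX]-1
p3 X@[XOO/.../XOX]: (1,0)[XOO/X../XOX]+1* (1,1)[XOO/.X./XOX]-1 (1,2)[XOO/..X/XOX]-1
p4 O@[XOO/X../XOX] terminal -1; root [.O./.../XOX] d5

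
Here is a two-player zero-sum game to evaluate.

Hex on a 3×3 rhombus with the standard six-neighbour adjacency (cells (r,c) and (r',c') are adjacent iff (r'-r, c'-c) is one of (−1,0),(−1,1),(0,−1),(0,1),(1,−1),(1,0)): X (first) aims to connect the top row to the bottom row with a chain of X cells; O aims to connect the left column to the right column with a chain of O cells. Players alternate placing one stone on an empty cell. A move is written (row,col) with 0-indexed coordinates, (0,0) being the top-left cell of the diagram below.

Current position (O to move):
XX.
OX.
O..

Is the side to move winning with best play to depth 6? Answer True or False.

ply 1, O at XX./OX./O.. | (0,2)=-1→XXO/OX./O..; (1,2)=-1→XX./OXO/O..; (2,1)=+1→XX./OX./OO.*; (2,2)=-1→XX./OX./O.O
ply 2, X at XX./OX./OO. | (0,2)=-1→XXX/OX./OO.*; (1,2)=-1→XX./OXX/OO.; (2,2)=-1→XX./OX./OOX
ply 3, O at XXX/OX./OO. | (1,2)=+1→XXX/OXO/OO.*; (2,2)=+1→XXX/OX./OOO
ply 4: XXX/OXO/OO. is terminal -1 (X); from XX./OX./O.. depth 6

O winning at [XX./OX./O..]: True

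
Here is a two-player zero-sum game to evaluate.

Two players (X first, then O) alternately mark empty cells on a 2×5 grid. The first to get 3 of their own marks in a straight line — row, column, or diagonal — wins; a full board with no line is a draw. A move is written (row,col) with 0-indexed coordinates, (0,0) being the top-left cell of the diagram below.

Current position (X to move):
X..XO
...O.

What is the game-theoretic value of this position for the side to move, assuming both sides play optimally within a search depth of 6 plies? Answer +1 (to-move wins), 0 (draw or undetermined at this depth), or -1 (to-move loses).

[X..XO/...O.] X move#1: (0,1):+0/XX.XO/...O.*, (0,2):+0/X.XXO/...O., (1,0):-1/X..XO/X..O., (1,1):+0/X..XO/.X.O., (1,2):+0/X..XO/..XO., (1,4):+0/X..XO/...OX
[XX.XO/...O.] O move#2: (0,2):+0/XXOXO/...O.*, (1,0):-1/XX.XO/O..O., (1,1):-1/XX.XO/.O.O., (1,2):-1/XX.XO/..OO., (1,4):-1/XX.XO/...OO
[XXOXO/...O.] X move#3: (1,0):-1/XXOXO/X..O., (1,1):+0/XXOXO/.X.O.*, (1,2):+0/XXOXO/..XO., (1,4):+0/XXOXO/...OX
[XXOXO/.X.O.] O move#4: (1,0):+0/XXOXO/OX.O.*, (1,2):+0/XXOXO/.XOO., (1,4):+0/XXOXO/.X.OO
[XXOXO/OX.O.] X move#5: (1,2):+0/XXOXO/OXXO.*, (1,4):+0/XXOXO/OX.OX
[XXOXO/OXXO.] O move#6: (1,4):+0/XXOXO/OXXOO*
[XXOXO/OXXOO] end (terminal +0, X#7); searched X..XO/...O. to 6

value(X..XO/...O., X) = 0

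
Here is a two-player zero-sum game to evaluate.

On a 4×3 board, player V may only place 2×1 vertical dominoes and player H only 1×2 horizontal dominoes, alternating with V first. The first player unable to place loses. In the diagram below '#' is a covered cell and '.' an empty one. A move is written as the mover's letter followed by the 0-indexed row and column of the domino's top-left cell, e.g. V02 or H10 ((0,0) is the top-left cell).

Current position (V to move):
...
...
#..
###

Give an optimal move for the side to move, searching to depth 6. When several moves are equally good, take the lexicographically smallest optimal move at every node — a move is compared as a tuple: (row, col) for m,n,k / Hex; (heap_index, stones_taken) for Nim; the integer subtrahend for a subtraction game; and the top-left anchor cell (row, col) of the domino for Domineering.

p1 V@[.../.../#../###]: V00[#../#../#../###]-1 V01[.#./.#./#../###]+1* V02[..#/..#/#../###]-1 V11[.../.#./##./###]+1 V12[.../..#/#.#/###]-1
p2 H@[.#./.#./#../###]: H21[.#./.#./###/###]-1*
p3 V@[.#./.#./###/###]: V00[##./##./###/###]+1* V02[.##/.##/###/###]+1
p4 H@[##./##./###/###] terminal -1; root [.../.../#../###] d6

V's best at [.../.../#../###]: V01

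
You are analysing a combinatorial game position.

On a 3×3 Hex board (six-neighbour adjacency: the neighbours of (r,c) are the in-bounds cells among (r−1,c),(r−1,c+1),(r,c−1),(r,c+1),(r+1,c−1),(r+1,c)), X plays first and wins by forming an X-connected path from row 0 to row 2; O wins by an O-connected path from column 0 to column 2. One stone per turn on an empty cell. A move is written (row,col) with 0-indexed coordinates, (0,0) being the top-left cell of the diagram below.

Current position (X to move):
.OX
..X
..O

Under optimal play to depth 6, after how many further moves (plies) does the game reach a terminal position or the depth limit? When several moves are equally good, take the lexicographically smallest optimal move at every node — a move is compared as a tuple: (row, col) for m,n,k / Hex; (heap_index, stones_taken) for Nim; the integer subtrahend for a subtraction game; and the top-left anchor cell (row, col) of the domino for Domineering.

PV length from [.OX/..X/..O]: 5 plies

[.OX/..X/..O] X move#1: (0,0):+1/XOX/..X/..O*, (1,0):+1/.OX/X.X/..O, (1,1):+1/.OX/.XX/..O, (2,0):+1/.OX/..X/X.O, (2,1):+1/.OX/..X/.XO
[XOX/..X/..O] O move#2: (1,0):-1/XOX/O.X/..O*, (1,1):-1/XOX/.OX/..O, (2,0):-1/XOX/..X/O.O, (2,1):-1/XOX/..X/.OO
[XOX/O.X/..O] X move#3: (1,1):+1/XOX/OXX/..O*, (2,0):+1/XOX/O.X/X.O, (2,1):+1/XOX/O.X/.XO
[XOX/OXX/..O] O move#4: (2,0):-1/XOX/OXX/O.O*, (2,1):-1/XOX/OXX/.OO
[XOX/OXX/O.O] X move#5: (2,1):+1/XOX/OXX/OXO*
[XOX/OXX/OXO] end (terminal -1, O#6); searched .OX/..X/..O to 6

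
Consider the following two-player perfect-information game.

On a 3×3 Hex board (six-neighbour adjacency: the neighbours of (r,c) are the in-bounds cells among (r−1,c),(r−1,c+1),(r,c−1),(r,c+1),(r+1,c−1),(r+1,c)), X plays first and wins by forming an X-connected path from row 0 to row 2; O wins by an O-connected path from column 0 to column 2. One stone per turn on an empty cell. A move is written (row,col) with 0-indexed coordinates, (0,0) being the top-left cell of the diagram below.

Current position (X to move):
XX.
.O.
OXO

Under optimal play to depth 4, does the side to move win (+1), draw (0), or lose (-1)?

value(XX./.O./OXO, X) = -1

ply 1, X at XX./.O./OXO | (0,2)=-1→XXX/.O./OXO*; (1,0)=-1→XX./XO./OXO; (1,2)=-1→XX./.OX/OXO
ply 2, O at XXX/.O./OXO | (1,0)=-1→XXX/OO./OXO; (1,2)=+1→XXX/.OO/OXO*
ply 3: XXX/.OO/OXO is terminal -1 (X); from XX./.O./OXO depth 4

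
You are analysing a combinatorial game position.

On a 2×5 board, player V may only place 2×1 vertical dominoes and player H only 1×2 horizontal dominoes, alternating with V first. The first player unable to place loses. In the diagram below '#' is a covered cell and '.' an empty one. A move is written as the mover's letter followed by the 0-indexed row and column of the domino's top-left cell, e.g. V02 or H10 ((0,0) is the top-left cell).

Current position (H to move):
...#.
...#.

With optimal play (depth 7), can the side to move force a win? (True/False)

[...#./...#.] H move#1: H00:-1/##.#./...#.*, H01:-1/.###./...#., H10:-1/...#./##.#., H11:-1/...#./.###.
[##.#./...#.] V move#2: V02:+1/####./..##.*, V04:-1/##.##/...##
[####./..##.] H move#3: H10:-1/####./####.*
[####./####.] V move#4: V04:+1/#####/#####*
[#####/#####] end (terminal -1, H#5); searched ...#./...#. to 7

H winning at [...#./...#.]: False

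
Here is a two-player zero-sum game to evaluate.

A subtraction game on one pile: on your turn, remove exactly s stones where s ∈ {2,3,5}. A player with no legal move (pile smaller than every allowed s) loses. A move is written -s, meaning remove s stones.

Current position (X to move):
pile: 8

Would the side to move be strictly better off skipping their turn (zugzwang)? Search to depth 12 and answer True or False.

ply 1, X at 8 | -2=-1→6*; -3=-1→5; -5=-1→3
ply 2, O at 6 | -2=-1→4; -3=-1→3; -5=+1→1*
ply 3: 1 is terminal -1 (X); from 8 depth 12
if X skipped the turn, O would face:
~ ply 1, O at 8 | -2=-1→6*; -3=-1→5; -5=-1→3
~ ply 2, X at 6 | -2=-1→4; -3=-1→3; -5=+1→1*
~ ply 3: 1 is terminal -1 (O); from 8 depth 12
compare (X): move=-1 vs pass=+1

zugzwang(8, X) = True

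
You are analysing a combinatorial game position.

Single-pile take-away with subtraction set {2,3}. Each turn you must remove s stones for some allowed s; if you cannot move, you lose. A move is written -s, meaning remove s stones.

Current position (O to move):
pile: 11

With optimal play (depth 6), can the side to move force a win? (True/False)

O winning at [11]: False

ply 1, O at 11 | -2=-1→9*; -3=-1→8
ply 2, X at 9 | -2=-1→7; -3=+1→6*
ply 3, O at 6 | -2=-1→4*; -3=-1→3
ply 4, X at 4 | -2=-1→2; -3=+1→1*
ply 5: 1 is terminal -1 (O); from 11 depth 6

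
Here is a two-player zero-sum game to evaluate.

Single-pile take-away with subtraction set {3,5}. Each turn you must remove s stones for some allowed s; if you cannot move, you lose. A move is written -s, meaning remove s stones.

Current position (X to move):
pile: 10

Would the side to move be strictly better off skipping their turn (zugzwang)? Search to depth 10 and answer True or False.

zugzwang(10, X) = True

ply 1, X at 10 | -3=-1→7*; -5=-1→5
ply 2, O at 7 | -3=-1→4; -5=+1→2*
ply 3: 2 is terminal -1 (X); from 10 depth 10
if X skipped the turn, O would face:
~ ply 1, O at 10 | -3=-1→7*; -5=-1→5
~ ply 2, X at 7 | -3=-1→4; -5=+1→2*
~ ply 3: 2 is terminal -1 (O); from 10 depth 10
compare (X): move=-1 vs pass=+1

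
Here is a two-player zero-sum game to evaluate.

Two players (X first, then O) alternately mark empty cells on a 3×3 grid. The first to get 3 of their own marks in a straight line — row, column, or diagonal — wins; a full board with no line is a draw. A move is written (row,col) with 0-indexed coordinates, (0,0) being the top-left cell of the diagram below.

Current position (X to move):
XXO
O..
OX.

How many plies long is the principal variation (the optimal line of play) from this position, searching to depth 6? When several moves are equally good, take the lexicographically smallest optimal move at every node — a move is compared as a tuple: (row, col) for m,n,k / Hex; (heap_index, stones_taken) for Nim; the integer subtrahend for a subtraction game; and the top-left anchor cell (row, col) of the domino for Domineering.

[XXO/O../OX.] X move#1: (1,1):+1/XXO/OX./OX.*, (1,2):-1/XXO/O.X/OX., (2,2):-1/XXO/O../OXX
[XXO/OX./OX.] end (terminal -1, O#2); searched XXO/O../OX. to 6

PV length from [XXO/O../OX.]: 1 ply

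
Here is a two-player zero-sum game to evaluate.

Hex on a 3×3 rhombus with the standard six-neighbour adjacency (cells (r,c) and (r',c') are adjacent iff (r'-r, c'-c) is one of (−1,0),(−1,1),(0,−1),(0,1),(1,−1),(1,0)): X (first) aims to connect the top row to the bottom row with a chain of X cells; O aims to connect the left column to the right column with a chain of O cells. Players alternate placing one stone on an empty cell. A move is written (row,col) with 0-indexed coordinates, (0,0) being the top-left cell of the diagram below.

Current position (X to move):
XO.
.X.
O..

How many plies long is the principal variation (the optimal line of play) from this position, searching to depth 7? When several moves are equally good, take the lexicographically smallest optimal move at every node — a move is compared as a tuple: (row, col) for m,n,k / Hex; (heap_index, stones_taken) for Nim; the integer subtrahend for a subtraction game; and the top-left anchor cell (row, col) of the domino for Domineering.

[XO./.X./O..] X move#1: (0,2):-1/XOX/.X./O.., (1,0):-1/XO./XX./O.., (1,2):+1/XO./.XX/O..*, (2,1):+1/XO./.X./OX., (2,2):+1/XO./.X./O.X
[XO./.XX/O..] O move#2: (0,2):-1/XOO/.XX/O..*, (1,0):-1/XO./OXX/O.., (2,1):-1/XO./.XX/OO., (2,2):-1/XO./.XX/O.O
[XOO/.XX/O..] X move#3: (1,0):+1/XOO/XXX/O..*, (2,1):-1/XOO/.XX/OX., (2,2):-1/XOO/.XX/O.X
[XOO/XXX/O..] O move#4: (2,1):-1/XOO/XXX/OO.*, (2,2):-1/XOO/XXX/O.O
[XOO/XXX/OO.] X move#5: (2,2):+1/XOO/XXX/OOX*
[XOO/XXX/OOX] end (terminal -1, O#6); searched XO./.X./O.. to 7

PV length from [XO./.X./O..]: 5 plies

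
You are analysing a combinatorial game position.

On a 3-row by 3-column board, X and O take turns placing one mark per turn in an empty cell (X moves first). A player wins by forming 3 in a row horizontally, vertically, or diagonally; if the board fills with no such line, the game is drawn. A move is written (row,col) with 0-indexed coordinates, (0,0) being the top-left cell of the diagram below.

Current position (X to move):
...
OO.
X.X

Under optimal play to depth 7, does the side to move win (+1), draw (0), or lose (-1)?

value(.../OO./X.X, X) = +1

[.../OO./X.X] X move#1: (0,0):-1/X../OO./X.X, (0,1):-1/.X./OO./X.X, (0,2):-1/..X/OO./X.X, (1,2):+1/.../OOX/X.X*, (2,1):+1/.../OO./XXX
[.../OOX/X.X] O move#2: (0,0):-1/O../OOX/X.X*, (0,1):-1/.O./OOX/X.X, (0,2):-1/..O/OOX/X.X, (2,1):-1/.../OOX/XOX
[O../OOX/X.X] X move#3: (0,1):+1/OX./OOX/X.X*, (0,2):+1/O.X/OOX/X.X, (2,1):+1/O../OOX/XXX
[OX./OOX/X.X] O move#4: (0,2):-1/OXO/OOX/X.X*, (2,1):-1/OX./OOX/XOX
[OXO/OOX/X.X] X move#5: (2,1):+1/OXO/OOX/XXX*
[OXO/OOX/XXX] end (terminal -1, O#6); searched .../OO./X.X to 7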